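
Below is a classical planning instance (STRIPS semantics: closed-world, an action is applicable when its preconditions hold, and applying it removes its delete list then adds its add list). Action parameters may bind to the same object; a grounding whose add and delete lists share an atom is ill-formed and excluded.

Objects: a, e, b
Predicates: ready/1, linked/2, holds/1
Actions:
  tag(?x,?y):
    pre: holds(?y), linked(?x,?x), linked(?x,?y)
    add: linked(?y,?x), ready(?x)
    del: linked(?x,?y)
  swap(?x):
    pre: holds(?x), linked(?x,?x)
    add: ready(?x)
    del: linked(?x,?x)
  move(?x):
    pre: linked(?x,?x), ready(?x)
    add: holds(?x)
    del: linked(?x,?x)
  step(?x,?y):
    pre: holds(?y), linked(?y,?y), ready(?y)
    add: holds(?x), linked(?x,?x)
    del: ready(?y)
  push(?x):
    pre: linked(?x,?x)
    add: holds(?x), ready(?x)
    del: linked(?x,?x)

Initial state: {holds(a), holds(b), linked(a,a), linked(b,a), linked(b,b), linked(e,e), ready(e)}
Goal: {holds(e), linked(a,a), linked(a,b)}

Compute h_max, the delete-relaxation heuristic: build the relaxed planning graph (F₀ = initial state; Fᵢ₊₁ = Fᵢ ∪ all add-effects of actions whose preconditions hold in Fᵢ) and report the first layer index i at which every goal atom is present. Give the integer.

1

F0 = init (7 atoms)
F1 = F0 ∪ {holds(e), linked(a,b), ready(a), ready(b)}  (11 atoms)
goal ⊆ F1  ⇒  h_max = 1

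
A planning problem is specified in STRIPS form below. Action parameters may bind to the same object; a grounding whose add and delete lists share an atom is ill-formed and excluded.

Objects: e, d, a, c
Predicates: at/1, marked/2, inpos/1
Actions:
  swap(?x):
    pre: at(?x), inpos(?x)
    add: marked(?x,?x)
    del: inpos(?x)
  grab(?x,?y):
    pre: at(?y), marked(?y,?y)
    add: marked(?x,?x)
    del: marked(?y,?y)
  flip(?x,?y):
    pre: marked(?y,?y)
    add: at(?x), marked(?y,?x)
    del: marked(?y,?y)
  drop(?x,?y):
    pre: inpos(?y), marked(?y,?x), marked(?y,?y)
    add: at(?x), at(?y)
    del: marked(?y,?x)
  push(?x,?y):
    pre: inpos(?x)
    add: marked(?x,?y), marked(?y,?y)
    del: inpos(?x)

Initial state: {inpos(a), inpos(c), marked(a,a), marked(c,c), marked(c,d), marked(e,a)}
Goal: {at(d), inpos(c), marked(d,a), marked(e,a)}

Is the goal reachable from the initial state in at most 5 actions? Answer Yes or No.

1. flip(d,a)  →  {at(d), inpos(a), inpos(c), marked(a,d), marked(c,c), marked(c,d), marked(e,a)}
2. push(a,d)  →  {at(d), inpos(c), marked(a,d), marked(c,c), marked(c,d), marked(d,d), marked(e,a)}
3. flip(a,d)  →  {at(a), at(d), inpos(c), marked(a,d), marked(c,c), marked(c,d), marked(d,a), marked(e,a)}
optimal plan length = 3; 3 ≤ 5

Yes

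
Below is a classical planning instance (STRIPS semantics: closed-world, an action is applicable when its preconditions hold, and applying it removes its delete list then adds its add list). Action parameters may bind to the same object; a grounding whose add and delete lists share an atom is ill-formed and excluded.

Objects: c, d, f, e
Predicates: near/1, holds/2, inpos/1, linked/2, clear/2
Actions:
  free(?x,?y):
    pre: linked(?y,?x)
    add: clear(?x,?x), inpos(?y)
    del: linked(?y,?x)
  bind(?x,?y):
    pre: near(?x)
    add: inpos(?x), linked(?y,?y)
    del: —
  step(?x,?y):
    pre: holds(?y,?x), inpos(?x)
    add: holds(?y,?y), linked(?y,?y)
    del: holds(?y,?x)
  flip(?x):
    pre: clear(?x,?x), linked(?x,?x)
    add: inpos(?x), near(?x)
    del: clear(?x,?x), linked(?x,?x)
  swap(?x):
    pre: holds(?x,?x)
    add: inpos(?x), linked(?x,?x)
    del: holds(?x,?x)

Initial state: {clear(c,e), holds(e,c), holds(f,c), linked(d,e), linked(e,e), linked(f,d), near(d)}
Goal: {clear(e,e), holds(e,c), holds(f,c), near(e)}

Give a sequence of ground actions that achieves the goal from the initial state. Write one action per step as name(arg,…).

1. free(e,d)  →  {clear(c,e), clear(e,e), holds(e,c), holds(f,c), inpos(d), linked(e,e), linked(f,d), near(d)}
2. flip(e)  →  {clear(c,e), holds(e,c), holds(f,c), inpos(d), inpos(e), linked(f,d), near(d), near(e)}
3. bind(d,e)  →  {clear(c,e), holds(e,c), holds(f,c), inpos(d), inpos(e), linked(e,e), linked(f,d), near(d), near(e)}
4. free(e,e)  →  {clear(c,e), clear(e,e), holds(e,c), holds(f,c), inpos(d), inpos(e), linked(f,d), near(d), near(e)}

free(e,d); flip(e); bind(d,e); free(e,e)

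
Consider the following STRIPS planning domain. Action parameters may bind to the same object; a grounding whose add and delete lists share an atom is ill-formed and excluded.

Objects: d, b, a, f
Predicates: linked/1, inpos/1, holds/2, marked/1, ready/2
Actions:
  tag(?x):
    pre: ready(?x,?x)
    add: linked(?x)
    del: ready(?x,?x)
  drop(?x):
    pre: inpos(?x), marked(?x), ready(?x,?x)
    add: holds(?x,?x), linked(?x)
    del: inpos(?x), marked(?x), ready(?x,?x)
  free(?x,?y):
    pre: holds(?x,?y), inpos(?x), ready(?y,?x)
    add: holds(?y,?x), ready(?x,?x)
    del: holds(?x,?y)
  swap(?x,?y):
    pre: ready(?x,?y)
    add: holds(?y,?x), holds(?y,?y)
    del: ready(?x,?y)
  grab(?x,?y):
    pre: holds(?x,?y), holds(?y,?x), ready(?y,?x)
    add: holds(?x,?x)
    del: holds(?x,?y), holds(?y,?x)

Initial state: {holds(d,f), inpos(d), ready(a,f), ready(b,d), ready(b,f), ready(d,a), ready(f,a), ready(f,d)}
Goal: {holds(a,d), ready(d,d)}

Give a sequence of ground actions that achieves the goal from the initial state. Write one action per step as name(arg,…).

1. free(d,f)  →  {holds(f,d), inpos(d), ready(a,f), ready(b,d), ready(b,f), ready(d,a), ready(d,d), ready(f,a), ready(f,d)}
2. swap(d,a)  →  {holds(a,a), holds(a,d), holds(f,d), inpos(d), ready(a,f), ready(b,d), ready(b,f), ready(d,d), ready(f,a), ready(f,d)}

free(d,f); swap(d,a)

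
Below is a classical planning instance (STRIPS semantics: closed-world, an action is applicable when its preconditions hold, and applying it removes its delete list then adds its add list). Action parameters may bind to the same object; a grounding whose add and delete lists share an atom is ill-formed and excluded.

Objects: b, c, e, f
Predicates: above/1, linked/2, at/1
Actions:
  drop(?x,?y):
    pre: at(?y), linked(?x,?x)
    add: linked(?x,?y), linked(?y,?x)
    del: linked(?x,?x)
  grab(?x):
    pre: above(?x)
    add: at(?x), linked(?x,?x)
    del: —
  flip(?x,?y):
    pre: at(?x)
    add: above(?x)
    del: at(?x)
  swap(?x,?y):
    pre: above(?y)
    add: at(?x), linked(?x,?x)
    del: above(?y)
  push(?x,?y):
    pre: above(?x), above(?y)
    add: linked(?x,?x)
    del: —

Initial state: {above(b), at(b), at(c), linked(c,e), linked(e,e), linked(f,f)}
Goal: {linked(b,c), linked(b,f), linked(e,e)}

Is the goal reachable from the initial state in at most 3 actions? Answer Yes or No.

Yes

1. drop(f,b)  →  {above(b), at(b), at(c), linked(b,f), linked(c,e), linked(e,e), linked(f,b)}
2. grab(b)  →  {above(b), at(b), at(c), linked(b,b), linked(b,f), linked(c,e), linked(e,e), linked(f,b)}
3. drop(b,c)  →  {above(b), at(b), at(c), linked(b,c), linked(b,f), linked(c,b), linked(c,e), linked(e,e), linked(f,b)}
optimal plan length = 3; 3 ≤ 3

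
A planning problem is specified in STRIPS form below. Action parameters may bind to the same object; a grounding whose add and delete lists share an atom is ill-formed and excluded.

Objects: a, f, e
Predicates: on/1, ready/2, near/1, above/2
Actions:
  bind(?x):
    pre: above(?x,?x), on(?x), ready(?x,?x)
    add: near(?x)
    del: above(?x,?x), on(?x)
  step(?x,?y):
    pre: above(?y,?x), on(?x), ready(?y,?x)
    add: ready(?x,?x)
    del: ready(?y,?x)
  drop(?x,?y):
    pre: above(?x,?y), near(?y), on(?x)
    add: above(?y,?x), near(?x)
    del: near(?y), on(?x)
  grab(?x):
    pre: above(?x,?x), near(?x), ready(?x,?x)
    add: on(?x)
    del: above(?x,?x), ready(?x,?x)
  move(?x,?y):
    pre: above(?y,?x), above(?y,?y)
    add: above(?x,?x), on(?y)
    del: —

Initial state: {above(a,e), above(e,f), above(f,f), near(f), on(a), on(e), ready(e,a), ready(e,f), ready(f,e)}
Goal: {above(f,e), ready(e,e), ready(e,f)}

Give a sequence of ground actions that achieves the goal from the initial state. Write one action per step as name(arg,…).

1. drop(e,f)  →  {above(a,e), above(e,f), above(f,e), above(f,f), near(e), on(a), ready(e,a), ready(e,f), ready(f,e)}
2. move(e,f)  →  {above(a,e), above(e,e), above(e,f), above(f,e), above(f,f), near(e), on(a), on(f), ready(e,a), ready(e,f), ready(f,e)}
3. move(f,e)  →  {above(a,e), above(e,e), above(e,f), above(f,e), above(f,f), near(e), on(a), on(e), on(f), ready(e,a), ready(e,f), ready(f,e)}
4. step(e,f)  →  {above(a,e), above(e,e), above(e,f), above(f,e), above(f,f), near(e), on(a), on(e), on(f), ready(e,a), ready(e,e), ready(e,f)}

drop(e,f); move(e,f); move(f,e); step(e,f)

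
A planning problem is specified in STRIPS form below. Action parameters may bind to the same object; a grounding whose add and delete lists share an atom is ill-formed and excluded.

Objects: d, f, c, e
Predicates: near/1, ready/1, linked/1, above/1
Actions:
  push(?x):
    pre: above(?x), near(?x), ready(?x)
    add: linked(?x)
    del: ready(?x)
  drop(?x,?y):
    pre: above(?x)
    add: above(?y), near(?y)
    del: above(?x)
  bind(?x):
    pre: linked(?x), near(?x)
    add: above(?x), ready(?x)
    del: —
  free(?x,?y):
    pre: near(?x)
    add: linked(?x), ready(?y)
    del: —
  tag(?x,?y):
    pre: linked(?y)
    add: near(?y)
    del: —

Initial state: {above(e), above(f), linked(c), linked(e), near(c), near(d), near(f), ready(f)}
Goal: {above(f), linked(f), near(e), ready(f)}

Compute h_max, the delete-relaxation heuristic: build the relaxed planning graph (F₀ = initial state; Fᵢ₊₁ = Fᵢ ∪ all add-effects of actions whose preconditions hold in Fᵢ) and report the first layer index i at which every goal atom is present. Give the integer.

1

F0 = init (8 atoms)
F1 = F0 ∪ {above(c), above(d), linked(d), linked(f), near(e), ready(c), ready(d), ready(e)}  (16 atoms)
goal ⊆ F1  ⇒  h_max = 1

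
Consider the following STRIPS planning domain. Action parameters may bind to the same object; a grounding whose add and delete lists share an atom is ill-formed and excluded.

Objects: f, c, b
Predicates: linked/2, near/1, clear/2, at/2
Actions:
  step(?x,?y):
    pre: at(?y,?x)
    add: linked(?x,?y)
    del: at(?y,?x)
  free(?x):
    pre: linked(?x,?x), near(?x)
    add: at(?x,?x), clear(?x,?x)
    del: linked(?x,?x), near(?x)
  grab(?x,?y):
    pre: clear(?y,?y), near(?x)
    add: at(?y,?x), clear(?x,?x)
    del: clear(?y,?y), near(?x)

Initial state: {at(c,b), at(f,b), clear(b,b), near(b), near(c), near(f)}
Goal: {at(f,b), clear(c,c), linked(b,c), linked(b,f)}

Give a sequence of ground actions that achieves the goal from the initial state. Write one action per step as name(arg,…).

step(b,f); step(b,c); grab(f,b); grab(b,f); grab(c,b)

1. step(b,f)  →  {at(c,b), clear(b,b), linked(b,f), near(b), near(c), near(f)}
2. step(b,c)  →  {clear(b,b), linked(b,c), linked(b,f), near(b), near(c), near(f)}
3. grab(f,b)  →  {at(b,f), clear(f,f), linked(b,c), linked(b,f), near(b), near(c)}
4. grab(b,f)  →  {at(b,f), at(f,b), clear(b,b), linked(b,c), linked(b,f), near(c)}
5. grab(c,b)  →  {at(b,c), at(b,f), at(f,b), clear(c,c), linked(b,c), linked(b,f)}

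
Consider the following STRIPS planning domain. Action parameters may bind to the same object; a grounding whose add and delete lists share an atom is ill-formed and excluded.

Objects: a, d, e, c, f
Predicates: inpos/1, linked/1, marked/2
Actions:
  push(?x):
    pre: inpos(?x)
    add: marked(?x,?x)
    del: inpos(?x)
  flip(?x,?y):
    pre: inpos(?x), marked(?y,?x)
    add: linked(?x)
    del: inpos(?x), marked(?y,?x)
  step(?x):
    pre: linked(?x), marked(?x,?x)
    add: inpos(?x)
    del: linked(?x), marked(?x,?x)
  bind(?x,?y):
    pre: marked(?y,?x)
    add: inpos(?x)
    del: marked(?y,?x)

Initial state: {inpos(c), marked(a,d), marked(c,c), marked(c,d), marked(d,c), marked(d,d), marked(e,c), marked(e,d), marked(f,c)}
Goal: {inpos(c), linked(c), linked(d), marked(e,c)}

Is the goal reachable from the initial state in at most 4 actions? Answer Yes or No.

1. flip(c,d)  →  {linked(c), marked(a,d), marked(c,c), marked(c,d), marked(d,d), marked(e,c), marked(e,d), marked(f,c)}
2. bind(d,a)  →  {inpos(d), linked(c), marked(c,c), marked(c,d), marked(d,d), marked(e,c), marked(e,d), marked(f,c)}
3. flip(d,d)  →  {linked(c), linked(d), marked(c,c), marked(c,d), marked(e,c), marked(e,d), marked(f,c)}
4. bind(c,c)  →  {inpos(c), linked(c), linked(d), marked(c,d), marked(e,c), marked(e,d), marked(f,c)}
optimal plan length = 4; 4 ≤ 4

Yes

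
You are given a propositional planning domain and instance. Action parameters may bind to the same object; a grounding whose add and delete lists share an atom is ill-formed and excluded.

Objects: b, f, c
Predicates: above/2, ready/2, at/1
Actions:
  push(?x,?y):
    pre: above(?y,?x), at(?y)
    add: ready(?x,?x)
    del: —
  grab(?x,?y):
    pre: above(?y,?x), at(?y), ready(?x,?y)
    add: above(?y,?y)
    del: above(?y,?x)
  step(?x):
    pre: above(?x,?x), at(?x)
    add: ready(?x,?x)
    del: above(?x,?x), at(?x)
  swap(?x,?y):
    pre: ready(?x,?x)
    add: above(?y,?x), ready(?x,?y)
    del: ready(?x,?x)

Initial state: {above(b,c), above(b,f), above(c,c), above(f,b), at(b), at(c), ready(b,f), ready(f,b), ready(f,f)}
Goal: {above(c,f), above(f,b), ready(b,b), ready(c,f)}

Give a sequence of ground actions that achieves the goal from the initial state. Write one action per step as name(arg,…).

1. push(c,b)  →  {above(b,c), above(b,f), above(c,c), above(f,b), at(b), at(c), ready(b,f), ready(c,c), ready(f,b), ready(f,f)}
2. grab(f,b)  →  {above(b,b), above(b,c), above(c,c), above(f,b), at(b), at(c), ready(b,f), ready(c,c), ready(f,b), ready(f,f)}
3. push(b,b)  →  {above(b,b), above(b,c), above(c,c), above(f,b), at(b), at(c), ready(b,b), ready(b,f), ready(c,c), ready(f,b), ready(f,f)}
4. swap(f,c)  →  {above(b,b), above(b,c), above(c,c), above(c,f), above(f,b), at(b), at(c), ready(b,b), ready(b,f), ready(c,c), ready(f,b), ready(f,c)}
5. swap(c,f)  →  {above(b,b), above(b,c), above(c,c), above(c,f), above(f,b), above(f,c), at(b), at(c), ready(b,b), ready(b,f), ready(c,f), ready(f,b), ready(f,c)}

push(c,b); grab(f,b); push(b,b); swap(f,c); swap(c,f)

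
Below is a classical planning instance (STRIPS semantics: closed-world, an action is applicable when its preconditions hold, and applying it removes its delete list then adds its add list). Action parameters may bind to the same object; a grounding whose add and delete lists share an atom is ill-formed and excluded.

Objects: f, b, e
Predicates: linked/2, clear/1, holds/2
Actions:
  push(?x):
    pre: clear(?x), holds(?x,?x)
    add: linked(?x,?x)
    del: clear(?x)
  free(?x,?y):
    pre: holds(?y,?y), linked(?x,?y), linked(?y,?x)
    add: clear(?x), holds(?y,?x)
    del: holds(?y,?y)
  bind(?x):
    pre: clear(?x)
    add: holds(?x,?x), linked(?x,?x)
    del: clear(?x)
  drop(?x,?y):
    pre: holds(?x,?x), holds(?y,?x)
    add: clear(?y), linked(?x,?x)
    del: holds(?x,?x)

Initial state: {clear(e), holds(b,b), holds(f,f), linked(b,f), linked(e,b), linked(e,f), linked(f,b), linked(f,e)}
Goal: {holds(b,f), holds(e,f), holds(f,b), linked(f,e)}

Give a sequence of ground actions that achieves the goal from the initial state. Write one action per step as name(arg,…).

free(f,b); free(b,f); bind(e); free(f,e)

1. free(f,b)  →  {clear(e), clear(f), holds(b,f), holds(f,f), linked(b,f), linked(e,b), linked(e,f), linked(f,b), linked(f,e)}
2. free(b,f)  →  {clear(b), clear(e), clear(f), holds(b,f), holds(f,b), linked(b,f), linked(e,b), linked(e,f), linked(f,b), linked(f,e)}
3. bind(e)  →  {clear(b), clear(f), holds(b,f), holds(e,e), holds(f,b), linked(b,f), linked(e,b), linked(e,e), linked(e,f), linked(f,b), linked(f,e)}
4. free(f,e)  →  {clear(b), clear(f), holds(b,f), holds(e,f), holds(f,b), linked(b,f), linked(e,b), linked(e,e), linked(e,f), linked(f,b), linked(f,e)}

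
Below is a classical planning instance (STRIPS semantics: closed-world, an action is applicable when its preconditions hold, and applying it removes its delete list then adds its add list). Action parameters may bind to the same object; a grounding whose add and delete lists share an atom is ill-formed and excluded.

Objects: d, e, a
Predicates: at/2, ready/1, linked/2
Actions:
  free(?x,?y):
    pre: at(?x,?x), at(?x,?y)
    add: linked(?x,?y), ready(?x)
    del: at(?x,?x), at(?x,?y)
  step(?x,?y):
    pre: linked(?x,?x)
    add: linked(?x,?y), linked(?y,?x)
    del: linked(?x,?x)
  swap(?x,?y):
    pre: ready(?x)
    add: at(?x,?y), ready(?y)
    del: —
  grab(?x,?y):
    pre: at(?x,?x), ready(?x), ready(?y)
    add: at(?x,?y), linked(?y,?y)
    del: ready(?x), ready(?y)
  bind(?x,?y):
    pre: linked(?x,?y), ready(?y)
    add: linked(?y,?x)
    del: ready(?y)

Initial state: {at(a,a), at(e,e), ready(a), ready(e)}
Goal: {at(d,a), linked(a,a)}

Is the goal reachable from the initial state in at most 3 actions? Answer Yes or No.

Yes

1. free(a,a)  →  {at(e,e), linked(a,a), ready(a), ready(e)}
2. swap(e,d)  →  {at(e,d), at(e,e), linked(a,a), ready(a), ready(d), ready(e)}
3. swap(d,a)  →  {at(d,a), at(e,d), at(e,e), linked(a,a), ready(a), ready(d), ready(e)}
optimal plan length = 3; 3 ≤ 3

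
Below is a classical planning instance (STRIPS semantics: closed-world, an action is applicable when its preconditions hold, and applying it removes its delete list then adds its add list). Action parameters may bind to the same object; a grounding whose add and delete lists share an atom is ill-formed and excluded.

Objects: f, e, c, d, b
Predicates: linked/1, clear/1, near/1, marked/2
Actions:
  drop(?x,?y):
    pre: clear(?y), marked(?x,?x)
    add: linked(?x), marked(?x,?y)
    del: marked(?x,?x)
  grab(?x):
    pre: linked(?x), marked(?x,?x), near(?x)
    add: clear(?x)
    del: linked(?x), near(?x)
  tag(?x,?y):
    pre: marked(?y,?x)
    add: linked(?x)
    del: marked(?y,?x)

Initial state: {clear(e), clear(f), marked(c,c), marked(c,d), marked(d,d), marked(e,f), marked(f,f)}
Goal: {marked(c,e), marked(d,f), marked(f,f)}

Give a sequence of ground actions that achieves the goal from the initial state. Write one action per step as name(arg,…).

1. drop(c,e)  →  {clear(e), clear(f), linked(c), marked(c,d), marked(c,e), marked(d,d), marked(e,f), marked(f,f)}
2. drop(d,f)  →  {clear(e), clear(f), linked(c), linked(d), marked(c,d), marked(c,e), marked(d,f), marked(e,f), marked(f,f)}

drop(c,e); drop(d,f)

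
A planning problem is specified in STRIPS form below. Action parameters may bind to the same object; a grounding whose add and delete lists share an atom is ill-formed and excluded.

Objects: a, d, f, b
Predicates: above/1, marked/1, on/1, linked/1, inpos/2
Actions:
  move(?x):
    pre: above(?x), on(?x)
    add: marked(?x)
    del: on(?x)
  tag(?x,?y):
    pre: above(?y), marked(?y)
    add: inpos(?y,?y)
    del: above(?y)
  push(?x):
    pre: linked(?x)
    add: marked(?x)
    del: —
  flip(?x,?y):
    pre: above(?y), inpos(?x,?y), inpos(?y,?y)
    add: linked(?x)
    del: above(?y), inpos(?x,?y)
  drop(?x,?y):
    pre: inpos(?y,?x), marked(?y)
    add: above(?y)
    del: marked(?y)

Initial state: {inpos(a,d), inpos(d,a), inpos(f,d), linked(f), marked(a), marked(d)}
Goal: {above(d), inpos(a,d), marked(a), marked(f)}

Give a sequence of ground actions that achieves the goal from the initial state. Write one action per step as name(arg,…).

1. push(f)  →  {inpos(a,d), inpos(d,a), inpos(f,d), linked(f), marked(a), marked(d), marked(f)}
2. drop(a,d)  →  {above(d), inpos(a,d), inpos(d,a), inpos(f,d), linked(f), marked(a), marked(f)}

push(f); drop(a,d)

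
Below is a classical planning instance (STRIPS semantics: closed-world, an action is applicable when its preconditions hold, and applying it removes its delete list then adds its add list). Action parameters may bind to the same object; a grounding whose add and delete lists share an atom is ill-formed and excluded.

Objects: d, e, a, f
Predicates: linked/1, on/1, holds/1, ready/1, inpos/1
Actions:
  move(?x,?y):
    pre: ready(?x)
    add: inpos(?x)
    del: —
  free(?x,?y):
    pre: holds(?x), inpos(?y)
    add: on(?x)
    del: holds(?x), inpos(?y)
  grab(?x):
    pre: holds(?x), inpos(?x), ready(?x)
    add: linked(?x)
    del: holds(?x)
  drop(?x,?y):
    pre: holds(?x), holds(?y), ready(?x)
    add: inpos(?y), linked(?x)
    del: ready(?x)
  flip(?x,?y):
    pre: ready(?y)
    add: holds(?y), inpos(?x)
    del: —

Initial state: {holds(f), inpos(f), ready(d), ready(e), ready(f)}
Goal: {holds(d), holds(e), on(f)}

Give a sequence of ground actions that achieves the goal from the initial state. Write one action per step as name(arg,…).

free(f,f); flip(d,d); flip(d,e)

1. free(f,f)  →  {on(f), ready(d), ready(e), ready(f)}
2. flip(d,d)  →  {holds(d), inpos(d), on(f), ready(d), ready(e), ready(f)}
3. flip(d,e)  →  {holds(d), holds(e), inpos(d), on(f), ready(d), ready(e), ready(f)}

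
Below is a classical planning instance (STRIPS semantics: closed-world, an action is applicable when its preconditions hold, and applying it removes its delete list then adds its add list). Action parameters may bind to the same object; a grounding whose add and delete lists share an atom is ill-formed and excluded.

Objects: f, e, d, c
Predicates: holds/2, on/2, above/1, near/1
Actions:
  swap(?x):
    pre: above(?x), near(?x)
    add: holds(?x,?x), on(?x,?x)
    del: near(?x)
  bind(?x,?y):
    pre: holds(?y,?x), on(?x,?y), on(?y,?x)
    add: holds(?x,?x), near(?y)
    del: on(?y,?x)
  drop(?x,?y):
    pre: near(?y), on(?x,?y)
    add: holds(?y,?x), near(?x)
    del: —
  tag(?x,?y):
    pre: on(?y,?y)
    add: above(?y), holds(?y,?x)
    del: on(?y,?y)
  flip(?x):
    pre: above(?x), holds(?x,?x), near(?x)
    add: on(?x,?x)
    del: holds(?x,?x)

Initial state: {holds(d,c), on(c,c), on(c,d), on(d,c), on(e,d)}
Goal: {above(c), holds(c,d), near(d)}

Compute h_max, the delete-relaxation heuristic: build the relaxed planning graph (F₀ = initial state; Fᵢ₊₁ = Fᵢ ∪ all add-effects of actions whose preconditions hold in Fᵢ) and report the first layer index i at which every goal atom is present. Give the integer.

1

F0 = init (5 atoms)
F1 = F0 ∪ {above(c), holds(c,c), holds(c,d), holds(c,e), holds(c,f), near(d)}  (11 atoms)
goal ⊆ F1  ⇒  h_max = 1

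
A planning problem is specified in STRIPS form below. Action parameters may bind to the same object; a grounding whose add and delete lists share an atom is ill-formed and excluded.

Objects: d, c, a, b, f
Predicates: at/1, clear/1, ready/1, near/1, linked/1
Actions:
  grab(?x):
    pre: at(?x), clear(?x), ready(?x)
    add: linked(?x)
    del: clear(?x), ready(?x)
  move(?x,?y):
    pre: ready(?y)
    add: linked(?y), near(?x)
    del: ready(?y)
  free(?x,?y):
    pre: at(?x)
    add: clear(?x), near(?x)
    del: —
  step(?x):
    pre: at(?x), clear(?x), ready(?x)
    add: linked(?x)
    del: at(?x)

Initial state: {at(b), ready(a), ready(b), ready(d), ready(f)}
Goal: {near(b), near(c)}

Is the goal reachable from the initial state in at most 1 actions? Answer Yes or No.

No

1. move(c,d)  →  {at(b), linked(d), near(c), ready(a), ready(b), ready(f)}
2. move(b,a)  →  {at(b), linked(a), linked(d), near(b), near(c), ready(b), ready(f)}
optimal plan length = 2; 2 > 1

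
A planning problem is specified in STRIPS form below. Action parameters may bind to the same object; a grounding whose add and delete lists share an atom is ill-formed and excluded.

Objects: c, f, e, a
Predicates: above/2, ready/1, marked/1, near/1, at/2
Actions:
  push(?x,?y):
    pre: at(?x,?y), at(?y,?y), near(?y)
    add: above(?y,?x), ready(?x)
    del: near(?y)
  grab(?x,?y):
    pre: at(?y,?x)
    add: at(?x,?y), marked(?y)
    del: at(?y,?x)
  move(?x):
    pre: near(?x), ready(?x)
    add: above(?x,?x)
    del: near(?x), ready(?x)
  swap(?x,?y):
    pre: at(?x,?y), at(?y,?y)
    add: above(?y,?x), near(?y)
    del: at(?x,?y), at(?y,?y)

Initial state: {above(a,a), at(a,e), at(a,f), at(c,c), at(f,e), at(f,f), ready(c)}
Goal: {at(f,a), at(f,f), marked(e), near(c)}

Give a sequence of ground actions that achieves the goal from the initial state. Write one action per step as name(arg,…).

1. grab(f,a)  →  {above(a,a), at(a,e), at(c,c), at(f,a), at(f,e), at(f,f), marked(a), ready(c)}
2. grab(e,f)  →  {above(a,a), at(a,e), at(c,c), at(e,f), at(f,a), at(f,f), marked(a), marked(f), ready(c)}
3. grab(f,e)  →  {above(a,a), at(a,e), at(c,c), at(f,a), at(f,e), at(f,f), marked(a), marked(e), marked(f), ready(c)}
4. swap(c,c)  →  {above(a,a), above(c,c), at(a,e), at(f,a), at(f,e), at(f,f), marked(a), marked(e), marked(f), near(c), ready(c)}

grab(f,a); grab(e,f); grab(f,e); swap(c,c)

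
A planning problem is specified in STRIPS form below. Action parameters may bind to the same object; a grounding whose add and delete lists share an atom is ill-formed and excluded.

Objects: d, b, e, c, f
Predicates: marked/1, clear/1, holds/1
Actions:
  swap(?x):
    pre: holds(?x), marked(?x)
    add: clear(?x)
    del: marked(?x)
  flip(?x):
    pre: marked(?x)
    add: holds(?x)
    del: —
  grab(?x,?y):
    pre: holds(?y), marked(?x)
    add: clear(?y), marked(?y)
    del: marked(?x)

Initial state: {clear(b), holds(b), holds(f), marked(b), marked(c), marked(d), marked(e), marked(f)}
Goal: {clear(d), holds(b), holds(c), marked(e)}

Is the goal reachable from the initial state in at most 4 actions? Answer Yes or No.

Yes

1. flip(d)  →  {clear(b), holds(b), holds(d), holds(f), marked(b), marked(c), marked(d), marked(e), marked(f)}
2. swap(d)  →  {clear(b), clear(d), holds(b), holds(d), holds(f), marked(b), marked(c), marked(e), marked(f)}
3. flip(c)  →  {clear(b), clear(d), holds(b), holds(c), holds(d), holds(f), marked(b), marked(c), marked(e), marked(f)}
optimal plan length = 3; 3 ≤ 4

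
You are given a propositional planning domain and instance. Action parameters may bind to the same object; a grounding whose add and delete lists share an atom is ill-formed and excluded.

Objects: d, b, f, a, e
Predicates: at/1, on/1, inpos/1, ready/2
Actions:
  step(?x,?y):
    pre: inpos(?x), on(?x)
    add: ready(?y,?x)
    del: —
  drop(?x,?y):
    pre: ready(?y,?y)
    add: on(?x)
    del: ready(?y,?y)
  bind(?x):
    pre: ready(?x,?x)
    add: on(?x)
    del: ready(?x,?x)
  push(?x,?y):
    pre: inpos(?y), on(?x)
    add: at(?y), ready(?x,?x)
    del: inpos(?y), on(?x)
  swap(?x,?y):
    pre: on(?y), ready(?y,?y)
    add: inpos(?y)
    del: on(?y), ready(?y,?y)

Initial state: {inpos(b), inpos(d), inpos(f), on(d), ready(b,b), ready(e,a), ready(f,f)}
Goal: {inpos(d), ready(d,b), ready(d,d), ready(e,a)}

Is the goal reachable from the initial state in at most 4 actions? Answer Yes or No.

1. step(d,d)  →  {inpos(b), inpos(d), inpos(f), on(d), ready(b,b), ready(d,d), ready(e,a), ready(f,f)}
2. drop(b,b)  →  {inpos(b), inpos(d), inpos(f), on(b), on(d), ready(d,d), ready(e,a), ready(f,f)}
3. step(b,d)  →  {inpos(b), inpos(d), inpos(f), on(b), on(d), ready(d,b), ready(d,d), ready(e,a), ready(f,f)}
optimal plan length = 3; 3 ≤ 4

Yes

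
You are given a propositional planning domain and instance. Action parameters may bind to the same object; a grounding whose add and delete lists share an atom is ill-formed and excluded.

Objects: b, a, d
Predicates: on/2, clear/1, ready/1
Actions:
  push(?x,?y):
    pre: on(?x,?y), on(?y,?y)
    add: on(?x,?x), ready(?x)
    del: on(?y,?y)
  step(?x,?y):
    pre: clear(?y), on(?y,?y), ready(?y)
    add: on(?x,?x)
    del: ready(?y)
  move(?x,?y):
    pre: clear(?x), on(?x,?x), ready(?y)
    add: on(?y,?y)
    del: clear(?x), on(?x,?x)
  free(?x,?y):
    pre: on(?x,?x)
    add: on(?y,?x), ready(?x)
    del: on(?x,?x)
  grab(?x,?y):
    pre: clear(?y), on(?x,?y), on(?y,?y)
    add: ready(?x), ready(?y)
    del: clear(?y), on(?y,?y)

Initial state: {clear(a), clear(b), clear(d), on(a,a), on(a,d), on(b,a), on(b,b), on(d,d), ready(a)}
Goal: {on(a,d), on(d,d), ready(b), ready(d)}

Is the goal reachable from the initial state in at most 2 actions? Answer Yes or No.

No

1. push(b,a)  →  {clear(a), clear(b), clear(d), on(a,d), on(b,a), on(b,b), on(d,d), ready(a), ready(b)}
2. free(d,b)  →  {clear(a), clear(b), clear(d), on(a,d), on(b,a), on(b,b), on(b,d), ready(a), ready(b), ready(d)}
3. move(b,d)  →  {clear(a), clear(d), on(a,d), on(b,a), on(b,d), on(d,d), ready(a), ready(b), ready(d)}
optimal plan length = 3; 3 > 2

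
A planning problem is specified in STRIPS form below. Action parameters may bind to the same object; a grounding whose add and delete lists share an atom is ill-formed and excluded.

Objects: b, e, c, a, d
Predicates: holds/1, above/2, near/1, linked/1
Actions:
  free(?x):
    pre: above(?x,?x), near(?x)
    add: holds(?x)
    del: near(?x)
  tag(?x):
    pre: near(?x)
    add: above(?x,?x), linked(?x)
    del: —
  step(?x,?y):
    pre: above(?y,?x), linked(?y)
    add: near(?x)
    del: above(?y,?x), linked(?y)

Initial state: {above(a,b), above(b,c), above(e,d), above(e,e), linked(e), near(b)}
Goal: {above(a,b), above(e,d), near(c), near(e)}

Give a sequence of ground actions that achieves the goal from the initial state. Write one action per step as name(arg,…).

tag(b); step(e,e); step(c,b)

1. tag(b)  →  {above(a,b), above(b,b), above(b,c), above(e,d), above(e,e), linked(b), linked(e), near(b)}
2. step(e,e)  →  {above(a,b), above(b,b), above(b,c), above(e,d), linked(b), near(b), near(e)}
3. step(c,b)  →  {above(a,b), above(b,b), above(e,d), near(b), near(c), near(e)}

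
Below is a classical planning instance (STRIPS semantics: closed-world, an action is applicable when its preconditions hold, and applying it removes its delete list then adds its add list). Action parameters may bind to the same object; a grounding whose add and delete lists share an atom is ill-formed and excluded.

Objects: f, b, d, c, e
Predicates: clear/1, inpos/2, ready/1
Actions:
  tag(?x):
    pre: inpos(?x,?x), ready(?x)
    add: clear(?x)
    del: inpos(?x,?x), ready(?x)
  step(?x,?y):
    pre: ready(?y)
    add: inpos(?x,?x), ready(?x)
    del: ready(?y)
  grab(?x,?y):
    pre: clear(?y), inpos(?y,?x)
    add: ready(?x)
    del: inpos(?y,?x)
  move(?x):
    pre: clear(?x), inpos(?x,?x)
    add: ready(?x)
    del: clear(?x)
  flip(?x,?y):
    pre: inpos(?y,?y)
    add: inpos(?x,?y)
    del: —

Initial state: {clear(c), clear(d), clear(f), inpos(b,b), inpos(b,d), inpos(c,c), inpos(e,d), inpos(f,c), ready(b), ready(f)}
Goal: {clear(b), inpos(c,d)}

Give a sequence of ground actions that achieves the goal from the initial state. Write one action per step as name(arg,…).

tag(b); step(d,f); flip(c,d)

1. tag(b)  →  {clear(b), clear(c), clear(d), clear(f), inpos(b,d), inpos(c,c), inpos(e,d), inpos(f,c), ready(f)}
2. step(d,f)  →  {clear(b), clear(c), clear(d), clear(f), inpos(b,d), inpos(c,c), inpos(d,d), inpos(e,d), inpos(f,c), ready(d)}
3. flip(c,d)  →  {clear(b), clear(c), clear(d), clear(f), inpos(b,d), inpos(c,c), inpos(c,d), inpos(d,d), inpos(e,d), inpos(f,c), ready(d)}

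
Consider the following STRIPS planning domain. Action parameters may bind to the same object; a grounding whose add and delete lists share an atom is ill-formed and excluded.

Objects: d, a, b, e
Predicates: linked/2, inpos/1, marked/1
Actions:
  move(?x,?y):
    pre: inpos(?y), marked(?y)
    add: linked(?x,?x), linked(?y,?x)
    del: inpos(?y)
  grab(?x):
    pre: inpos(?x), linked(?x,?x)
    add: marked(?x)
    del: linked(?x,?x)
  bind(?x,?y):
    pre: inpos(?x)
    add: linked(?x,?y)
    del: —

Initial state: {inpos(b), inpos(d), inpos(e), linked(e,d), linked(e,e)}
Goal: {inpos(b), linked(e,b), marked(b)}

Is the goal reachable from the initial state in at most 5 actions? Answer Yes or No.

Yes

1. grab(e)  →  {inpos(b), inpos(d), inpos(e), linked(e,d), marked(e)}
2. move(b,e)  →  {inpos(b), inpos(d), linked(b,b), linked(e,b), linked(e,d), marked(e)}
3. grab(b)  →  {inpos(b), inpos(d), linked(e,b), linked(e,d), marked(b), marked(e)}
optimal plan length = 3; 3 ≤ 5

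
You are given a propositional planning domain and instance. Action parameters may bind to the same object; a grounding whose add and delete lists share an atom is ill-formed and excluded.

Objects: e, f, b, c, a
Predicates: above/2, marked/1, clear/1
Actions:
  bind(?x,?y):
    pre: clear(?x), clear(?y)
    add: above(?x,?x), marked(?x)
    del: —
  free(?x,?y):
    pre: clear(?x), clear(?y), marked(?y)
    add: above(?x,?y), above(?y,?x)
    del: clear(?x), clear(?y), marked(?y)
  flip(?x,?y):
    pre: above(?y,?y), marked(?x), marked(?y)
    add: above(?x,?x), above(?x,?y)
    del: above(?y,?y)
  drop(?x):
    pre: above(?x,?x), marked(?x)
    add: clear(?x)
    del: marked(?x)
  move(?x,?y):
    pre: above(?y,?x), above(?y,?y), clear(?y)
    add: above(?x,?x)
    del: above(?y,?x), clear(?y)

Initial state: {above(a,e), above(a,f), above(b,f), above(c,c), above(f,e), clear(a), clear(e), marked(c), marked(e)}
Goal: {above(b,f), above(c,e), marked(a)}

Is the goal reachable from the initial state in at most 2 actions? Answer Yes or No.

1. bind(e,e)  →  {above(a,e), above(a,f), above(b,f), above(c,c), above(e,e), above(f,e), clear(a), clear(e), marked(c), marked(e)}
2. bind(a,e)  →  {above(a,a), above(a,e), above(a,f), above(b,f), above(c,c), above(e,e), above(f,e), clear(a), clear(e), marked(a), marked(c), marked(e)}
3. flip(c,e)  →  {above(a,a), above(a,e), above(a,f), above(b,f), above(c,c), above(c,e), above(f,e), clear(a), clear(e), marked(a), marked(c), marked(e)}
optimal plan length = 3; 3 > 2

No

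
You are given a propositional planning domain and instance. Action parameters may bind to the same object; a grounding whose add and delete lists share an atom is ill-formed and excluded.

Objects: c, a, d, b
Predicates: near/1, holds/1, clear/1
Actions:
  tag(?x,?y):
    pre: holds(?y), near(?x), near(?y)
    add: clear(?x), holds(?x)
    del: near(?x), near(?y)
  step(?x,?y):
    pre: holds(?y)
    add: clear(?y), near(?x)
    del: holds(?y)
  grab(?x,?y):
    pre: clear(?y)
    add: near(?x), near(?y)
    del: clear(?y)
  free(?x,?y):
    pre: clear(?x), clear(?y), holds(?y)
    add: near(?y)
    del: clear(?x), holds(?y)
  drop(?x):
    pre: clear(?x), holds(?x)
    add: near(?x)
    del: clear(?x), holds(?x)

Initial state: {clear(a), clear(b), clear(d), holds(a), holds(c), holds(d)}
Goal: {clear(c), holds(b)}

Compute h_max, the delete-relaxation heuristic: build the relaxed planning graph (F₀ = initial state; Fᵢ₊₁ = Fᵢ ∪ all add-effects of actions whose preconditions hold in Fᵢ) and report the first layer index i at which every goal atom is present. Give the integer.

F0 = init (6 atoms)
F1 = F0 ∪ {clear(c), near(a), near(b), near(c), near(d)}  (11 atoms)
F2 = F1 ∪ {holds(b)}  (12 atoms)
goal ⊆ F2  ⇒  h_max = 2

2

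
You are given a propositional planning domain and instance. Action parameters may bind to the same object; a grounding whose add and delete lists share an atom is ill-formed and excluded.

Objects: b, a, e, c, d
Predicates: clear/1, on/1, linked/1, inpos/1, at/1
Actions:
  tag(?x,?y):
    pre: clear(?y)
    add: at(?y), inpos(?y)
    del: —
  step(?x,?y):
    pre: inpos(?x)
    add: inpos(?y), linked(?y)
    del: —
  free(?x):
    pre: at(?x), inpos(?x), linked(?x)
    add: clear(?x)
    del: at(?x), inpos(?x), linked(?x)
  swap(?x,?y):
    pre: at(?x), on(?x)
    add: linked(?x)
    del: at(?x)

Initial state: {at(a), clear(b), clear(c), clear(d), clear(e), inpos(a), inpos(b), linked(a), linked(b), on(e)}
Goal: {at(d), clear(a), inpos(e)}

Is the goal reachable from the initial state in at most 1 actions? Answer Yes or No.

1. tag(b,e)  →  {at(a), at(e), clear(b), clear(c), clear(d), clear(e), inpos(a), inpos(b), inpos(e), linked(a), linked(b), on(e)}
2. tag(b,d)  →  {at(a), at(d), at(e), clear(b), clear(c), clear(d), clear(e), inpos(a), inpos(b), inpos(d), inpos(e), linked(a), linked(b), on(e)}
3. free(a)  →  {at(d), at(e), clear(a), clear(b), clear(c), clear(d), clear(e), inpos(b), inpos(d), inpos(e), linked(b), on(e)}
optimal plan length = 3; 3 > 1

No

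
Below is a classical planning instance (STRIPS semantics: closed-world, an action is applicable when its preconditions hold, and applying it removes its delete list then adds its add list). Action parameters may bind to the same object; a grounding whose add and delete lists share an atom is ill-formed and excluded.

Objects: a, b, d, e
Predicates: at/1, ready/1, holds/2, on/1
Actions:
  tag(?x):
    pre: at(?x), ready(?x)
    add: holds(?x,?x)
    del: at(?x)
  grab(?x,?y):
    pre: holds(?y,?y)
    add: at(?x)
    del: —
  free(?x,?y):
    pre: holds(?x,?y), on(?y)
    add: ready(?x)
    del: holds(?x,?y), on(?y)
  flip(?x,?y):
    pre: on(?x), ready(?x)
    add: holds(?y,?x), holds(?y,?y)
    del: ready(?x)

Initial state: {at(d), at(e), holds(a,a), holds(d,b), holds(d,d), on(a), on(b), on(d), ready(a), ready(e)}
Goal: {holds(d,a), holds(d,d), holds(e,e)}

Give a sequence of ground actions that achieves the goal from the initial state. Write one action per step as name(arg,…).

tag(e); flip(a,d)

1. tag(e)  →  {at(d), holds(a,a), holds(d,b), holds(d,d), holds(e,e), on(a), on(b), on(d), ready(a), ready(e)}
2. flip(a,d)  →  {at(d), holds(a,a), holds(d,a), holds(d,b), holds(d,d), holds(e,e), on(a), on(b), on(d), ready(e)}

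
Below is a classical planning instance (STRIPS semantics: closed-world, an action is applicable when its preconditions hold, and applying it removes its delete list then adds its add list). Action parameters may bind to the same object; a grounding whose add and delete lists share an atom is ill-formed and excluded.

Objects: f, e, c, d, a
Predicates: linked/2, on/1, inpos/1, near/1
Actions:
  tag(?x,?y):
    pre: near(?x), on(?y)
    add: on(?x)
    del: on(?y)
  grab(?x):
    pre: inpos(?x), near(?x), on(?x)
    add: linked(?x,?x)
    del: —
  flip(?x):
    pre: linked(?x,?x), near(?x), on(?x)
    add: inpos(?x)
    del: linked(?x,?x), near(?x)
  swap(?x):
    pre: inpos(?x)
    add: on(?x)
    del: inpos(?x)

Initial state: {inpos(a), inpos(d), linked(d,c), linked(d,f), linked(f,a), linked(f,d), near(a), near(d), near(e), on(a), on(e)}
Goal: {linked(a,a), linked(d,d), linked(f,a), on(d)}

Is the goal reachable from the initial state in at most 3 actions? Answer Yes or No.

Yes

1. tag(d,e)  →  {inpos(a), inpos(d), linked(d,c), linked(d,f), linked(f,a), linked(f,d), near(a), near(d), near(e), on(a), on(d)}
2. grab(d)  →  {inpos(a), inpos(d), linked(d,c), linked(d,d), linked(d,f), linked(f,a), linked(f,d), near(a), near(d), near(e), on(a), on(d)}
3. grab(a)  →  {inpos(a), inpos(d), linked(a,a), linked(d,c), linked(d,d), linked(d,f), linked(f,a), linked(f,d), near(a), near(d), near(e), on(a), on(d)}
optimal plan length = 3; 3 ≤ 3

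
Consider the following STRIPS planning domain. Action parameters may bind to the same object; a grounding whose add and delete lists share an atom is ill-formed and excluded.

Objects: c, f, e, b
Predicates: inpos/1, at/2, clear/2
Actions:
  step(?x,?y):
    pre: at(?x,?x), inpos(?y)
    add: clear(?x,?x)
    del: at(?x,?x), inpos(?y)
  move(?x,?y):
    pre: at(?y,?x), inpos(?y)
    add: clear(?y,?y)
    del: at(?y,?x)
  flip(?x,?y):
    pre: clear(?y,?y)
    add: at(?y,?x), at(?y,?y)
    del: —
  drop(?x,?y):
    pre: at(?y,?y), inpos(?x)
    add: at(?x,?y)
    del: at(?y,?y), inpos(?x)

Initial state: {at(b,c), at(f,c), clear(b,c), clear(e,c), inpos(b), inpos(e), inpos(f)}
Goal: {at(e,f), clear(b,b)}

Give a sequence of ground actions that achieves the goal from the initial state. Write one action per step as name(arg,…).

1. move(c,f)  →  {at(b,c), clear(b,c), clear(e,c), clear(f,f), inpos(b), inpos(e), inpos(f)}
2. move(c,b)  →  {clear(b,b), clear(b,c), clear(e,c), clear(f,f), inpos(b), inpos(e), inpos(f)}
3. flip(c,f)  →  {at(f,c), at(f,f), clear(b,b), clear(b,c), clear(e,c), clear(f,f), inpos(b), inpos(e), inpos(f)}
4. drop(e,f)  →  {at(e,f), at(f,c), clear(b,b), clear(b,c), clear(e,c), clear(f,f), inpos(b), inpos(f)}

move(c,f); move(c,b); flip(c,f); drop(e,f)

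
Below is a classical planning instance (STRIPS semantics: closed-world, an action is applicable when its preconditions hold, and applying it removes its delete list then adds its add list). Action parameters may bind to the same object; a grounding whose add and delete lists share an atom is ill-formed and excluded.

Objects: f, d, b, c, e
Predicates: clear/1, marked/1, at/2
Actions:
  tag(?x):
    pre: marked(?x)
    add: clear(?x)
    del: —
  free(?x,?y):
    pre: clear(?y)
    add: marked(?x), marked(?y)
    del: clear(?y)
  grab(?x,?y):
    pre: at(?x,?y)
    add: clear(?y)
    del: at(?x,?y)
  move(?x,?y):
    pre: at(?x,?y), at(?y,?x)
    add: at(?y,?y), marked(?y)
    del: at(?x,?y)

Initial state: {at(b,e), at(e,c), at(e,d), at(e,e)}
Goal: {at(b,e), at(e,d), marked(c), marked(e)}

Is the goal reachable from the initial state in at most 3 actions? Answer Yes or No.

Yes

1. grab(e,c)  →  {at(b,e), at(e,d), at(e,e), clear(c)}
2. free(e,c)  →  {at(b,e), at(e,d), at(e,e), marked(c), marked(e)}
optimal plan length = 2; 2 ≤ 3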